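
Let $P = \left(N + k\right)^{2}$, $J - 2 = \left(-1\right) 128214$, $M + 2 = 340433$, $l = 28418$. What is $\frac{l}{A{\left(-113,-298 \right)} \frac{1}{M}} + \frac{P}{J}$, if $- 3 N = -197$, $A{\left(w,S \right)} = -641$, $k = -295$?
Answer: $- \frac{2790832778968742}{184913757} \approx -1.5093 \cdot 10^{7}$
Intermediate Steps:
$M = 340431$ ($M = -2 + 340433 = 340431$)
$N = \frac{197}{3}$ ($N = \left(- \frac{1}{3}\right) \left(-197\right) = \frac{197}{3} \approx 65.667$)
$J = -128212$ ($J = 2 - 128214 = -128212$)
$P = \frac{473344}{9}$ ($P = \left(\frac{197}{3} - 295\right)^{2} = \left(- \frac{688}{3}\right)^{2} = \frac{473344}{9} \approx 52594.0$)
$\frac{l}{A{\left(-113,-298 \right)} \frac{1}{M}} + \frac{P}{J} = \frac{28418}{\left(-641\right) \frac{1}{340431}} + \frac{473344}{9 \left(-128212\right)} = \frac{28418}{\left(-641\right) \frac{1}{340431}} + \frac{473344}{9} \left(- \frac{1}{128212}\right) = \frac{28418}{- \frac{641}{340431}} - \frac{118336}{288477} = 28418 \left(- \frac{340431}{641}\right) - \frac{118336}{288477} = - \frac{9674368158}{641} - \frac{118336}{288477} = - \frac{2790832778968742}{184913757}$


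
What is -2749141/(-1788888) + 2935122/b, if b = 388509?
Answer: 2106223515035/231666362664 ≈ 9.0916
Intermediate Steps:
-2749141/(-1788888) + 2935122/b = -2749141/(-1788888) + 2935122/388509 = -2749141*(-1/1788888) + 2935122*(1/388509) = 2749141/1788888 + 978374/129503 = 2106223515035/231666362664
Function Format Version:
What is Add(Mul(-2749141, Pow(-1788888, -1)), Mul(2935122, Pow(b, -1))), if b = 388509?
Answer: Rational(2106223515035, 231666362664) ≈ 9.0916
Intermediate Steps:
Add(Mul(-2749141, Pow(-1788888, -1)), Mul(2935122, Pow(b, -1))) = Add(Mul(-2749141, Pow(-1788888, -1)), Mul(2935122, Pow(388509, -1))) = Add(Mul(-2749141, Rational(-1, 1788888)), Mul(2935122, Rational(1, 388509))) = Add(Rational(2749141, 1788888), Rational(978374, 129503)) = Rational(2106223515035, 231666362664)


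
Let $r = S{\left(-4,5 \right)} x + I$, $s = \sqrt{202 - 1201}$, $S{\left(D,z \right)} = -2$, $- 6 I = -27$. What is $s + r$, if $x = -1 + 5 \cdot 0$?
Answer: $\frac{13}{2} + 3 i \sqrt{111} \approx 6.5 + 31.607 i$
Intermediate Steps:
$I = \frac{9}{2}$ ($I = \left(- \frac{1}{6}\right) \left(-27\right) = \frac{9}{2} \approx 4.5$)
$x = -1$ ($x = -1 + 0 = -1$)
$s = 3 i \sqrt{111}$ ($s = \sqrt{-999} = 3 i \sqrt{111} \approx 31.607 i$)
$r = \frac{13}{2}$ ($r = \left(-2\right) \left(-1\right) + \frac{9}{2} = 2 + \frac{9}{2} = \frac{13}{2} \approx 6.5$)
$s + r = 3 i \sqrt{111} + \frac{13}{2} = \frac{13}{2} + 3 i \sqrt{111}$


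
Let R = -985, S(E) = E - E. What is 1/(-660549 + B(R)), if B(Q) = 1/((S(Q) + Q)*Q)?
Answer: -970225/640881153524 ≈ -1.5139e-6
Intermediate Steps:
S(E) = 0
B(Q) = Q⁻² (B(Q) = 1/((0 + Q)*Q) = 1/(Q*Q) = Q⁻²)
1/(-660549 + B(R)) = 1/(-660549 + (-985)⁻²) = 1/(-660549 + 1/970225) = 1/(-640881153524/970225) = -970225/640881153524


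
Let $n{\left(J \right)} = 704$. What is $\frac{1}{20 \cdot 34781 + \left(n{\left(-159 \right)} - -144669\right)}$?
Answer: $\frac{1}{840993} \approx 1.1891 \cdot 10^{-6}$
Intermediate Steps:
$\frac{1}{20 \cdot 34781 + \left(n{\left(-159 \right)} - -144669\right)} = \frac{1}{20 \cdot 34781 + \left(704 - -144669\right)} = \frac{1}{695620 + \left(704 + 144669\right)} = \frac{1}{695620 + 145373} = \frac{1}{840993}$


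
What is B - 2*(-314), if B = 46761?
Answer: 47389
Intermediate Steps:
B - 2*(-314) = 46761 - 2*(-314) = 46761 - 1*(-628) = 46761 + 628 = 47389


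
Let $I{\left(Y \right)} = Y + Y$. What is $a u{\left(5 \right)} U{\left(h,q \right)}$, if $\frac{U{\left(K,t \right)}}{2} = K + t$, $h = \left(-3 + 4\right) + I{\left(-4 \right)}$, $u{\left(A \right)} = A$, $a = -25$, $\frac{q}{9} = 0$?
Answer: $1750$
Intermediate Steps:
$q = 0$ ($q = 9 \cdot 0 = 0$)
$I{\left(Y \right)} = 2 Y$
$h = -7$ ($h = \left(-3 + 4\right) + 2 \left(-4\right) = 1 - 8 = -7$)
$U{\left(K,t \right)} = 2 K + 2 t$ ($U{\left(K,t \right)} = 2 \left(K + t\right) = 2 K + 2 t$)
$a u{\left(5 \right)} U{\left(h,q \right)} = \left(-25\right) 5 \left(2 \left(-7\right) + 2 \cdot 0\right) = - 125 \left(-14 + 0\right) = \left(-125\right) \left(-14\right) = 1750$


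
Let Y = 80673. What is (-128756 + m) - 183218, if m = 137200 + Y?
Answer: -94101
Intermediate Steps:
m = 217873 (m = 137200 + 80673 = 217873)
(-128756 + m) - 183218 = (-128756 + 217873) - 183218 = 89117 - 183218 = -94101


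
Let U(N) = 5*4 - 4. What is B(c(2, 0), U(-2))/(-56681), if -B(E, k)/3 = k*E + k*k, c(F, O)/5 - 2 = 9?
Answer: 3408/56681 ≈ 0.060126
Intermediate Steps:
U(N) = 16 (U(N) = 20 - 4 = 16)
c(F, O) = 55 (c(F, O) = 10 + 5*9 = 10 + 45 = 55)
B(E, k) = -3*k² - 3*E*k (B(E, k) = -3*(k*E + k*k) = -3*(E*k + k²) = -3*(k² + E*k) = -3*k² - 3*E*k)
B(c(2, 0), U(-2))/(-56681) = -3*16*(55 + 16)/(-56681) = -3*16*71*(-1/56681) = -3408*(-1/56681) = 3408/56681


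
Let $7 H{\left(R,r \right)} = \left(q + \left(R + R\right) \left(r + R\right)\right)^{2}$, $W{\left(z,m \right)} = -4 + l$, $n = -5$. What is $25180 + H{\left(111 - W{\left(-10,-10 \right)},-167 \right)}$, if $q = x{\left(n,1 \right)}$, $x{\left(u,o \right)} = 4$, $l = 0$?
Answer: $20446028$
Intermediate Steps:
$q = 4$
$W{\left(z,m \right)} = -4$ ($W{\left(z,m \right)} = -4 + 0 = -4$)
$H{\left(R,r \right)} = \frac{\left(4 + 2 R \left(R + r\right)\right)^{2}}{7}$ ($H{\left(R,r \right)} = \frac{\left(4 + \left(R + R\right) \left(r + R\right)\right)^{2}}{7} = \frac{\left(4 + 2 R \left(R + r\right)\right)^{2}}{7}$)
$25180 + H{\left(111 - W{\left(-10,-10 \right)},-167 \right)} = 25180 + \frac{4 \left(2 + \left(111 - -4\right)^{2} + \left(111 - -4\right) \left(-167\right)\right)^{2}}{7} = 25180 + \frac{4 \left(2 + \left(111 + 4\right)^{2} + \left(111 + 4\right) \left(-167\right)\right)^{2}}{7} = 25180 + \frac{4 \left(2 + 115^{2} + 115 \left(-167\right)\right)^{2}}{7} = 25180 + \frac{4 \left(2 + 13225 - 19205\right)^{2}}{7} = 25180 + \frac{4 \left(-5978\right)^{2}}{7} = 25180 + \frac{4}{7} \cdot 35736484 = 25180 + 20420848 = 20446028$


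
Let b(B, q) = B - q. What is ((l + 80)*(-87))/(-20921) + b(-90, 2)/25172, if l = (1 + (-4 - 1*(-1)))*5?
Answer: 37843187/131655853 ≈ 0.28744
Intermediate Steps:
l = -10 (l = (1 + (-4 + 1))*5 = (1 - 3)*5 = -2*5 = -10)
((l + 80)*(-87))/(-20921) + b(-90, 2)/25172 = ((-10 + 80)*(-87))/(-20921) + (-90 - 1*2)/25172 = (70*(-87))*(-1/20921) + (-90 - 2)*(1/25172) = -6090*(-1/20921) - 92*1/25172 = 6090/20921 - 23/6293 = 37843187/131655853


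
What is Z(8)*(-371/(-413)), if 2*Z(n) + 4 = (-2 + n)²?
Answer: 848/59 ≈ 14.373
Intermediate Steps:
Z(n) = -2 + (-2 + n)²/2
Z(8)*(-371/(-413)) = ((½)*8*(-4 + 8))*(-371/(-413)) = ((½)*8*4)*(-371*(-1/413)) = 16*(53/59) = 848/59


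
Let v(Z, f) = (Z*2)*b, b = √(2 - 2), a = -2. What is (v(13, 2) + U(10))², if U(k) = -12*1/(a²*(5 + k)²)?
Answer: 1/5625 ≈ 0.00017778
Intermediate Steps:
b = 0 (b = √0 = 0)
v(Z, f) = 0 (v(Z, f) = (Z*2)*0 = (2*Z)*0 = 0)
U(k) = -12/(-10 - 2*k)² (U(k) = -12*1/(4*(5 + k)²) = -12/(-10 - 2*k)²)
(v(13, 2) + U(10))² = (0 - 3/(5 + 10)²)² = (0 - 3/15²)² = (0 - 3*1/225)² = (0 - 1/75)² = (-1/75)² = 1/5625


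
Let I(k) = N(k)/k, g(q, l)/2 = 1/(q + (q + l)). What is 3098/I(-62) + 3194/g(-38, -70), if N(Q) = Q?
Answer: -230064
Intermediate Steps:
g(q, l) = 2/(l + 2*q) (g(q, l) = 2/(q + (q + l)) = 2/(q + (l + q)) = 2/(l + 2*q))
I(k) = 1 (I(k) = k/k = 1)
3098/I(-62) + 3194/g(-38, -70) = 3098/1 + 3194/((2/(-70 + 2*(-38)))) = 3098*1 + 3194/((2/(-70 - 76))) = 3098 + 3194/((2/(-146))) = 3098 + 3194/((2*(-1/146))) = 3098 + 3194/(-1/73) = 3098 + 3194*(-73) = 3098 - 233162 = -230064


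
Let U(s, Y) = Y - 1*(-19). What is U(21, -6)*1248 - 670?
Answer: 15554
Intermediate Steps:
U(s, Y) = 19 + Y (U(s, Y) = Y + 19 = 19 + Y)
U(21, -6)*1248 - 670 = (19 - 6)*1248 - 670 = 13*1248 - 670 = 16224 - 670 = 15554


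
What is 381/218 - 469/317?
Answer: 18535/69106 ≈ 0.26821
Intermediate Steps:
381/218 - 469/317 = 18535/69106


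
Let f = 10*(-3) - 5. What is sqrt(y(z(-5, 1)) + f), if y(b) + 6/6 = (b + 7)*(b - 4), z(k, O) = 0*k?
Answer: 8*I ≈ 8.0*I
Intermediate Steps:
z(k, O) = 0
y(b) = -1 + (-4 + b)*(7 + b) (y(b) = -1 + (b + 7)*(b - 4) = -1 + (7 + b)*(-4 + b) = -1 + (-4 + b)*(7 + b))
f = -35 (f = -30 - 5 = -35)
sqrt(y(z(-5, 1)) + f) = sqrt((-29 + 0**2 + 3*0) - 35) = sqrt((-29 + 0 + 0) - 35) = sqrt(-29 - 35) = sqrt(-64) = 8*I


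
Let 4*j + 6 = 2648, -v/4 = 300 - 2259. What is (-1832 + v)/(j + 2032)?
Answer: 12008/5385 ≈ 2.2299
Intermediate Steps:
v = 7836 (v = -4*(300 - 2259) = -4*(-1959) = 7836)
j = 1321/2 (j = -3/2 + (¼)*2648 = -3/2 + 662 = 1321/2 ≈ 660.50)
(-1832 + v)/(j + 2032) = (-1832 + 7836)/(1321/2 + 2032) = 6004/(5385/2) = 6004*(2/5385) = 12008/5385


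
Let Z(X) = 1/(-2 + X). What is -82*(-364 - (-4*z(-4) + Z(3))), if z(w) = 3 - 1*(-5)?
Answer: 27306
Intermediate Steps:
z(w) = 8 (z(w) = 3 + 5 = 8)
-82*(-364 - (-4*z(-4) + Z(3))) = -82*(-364 - (-4*8 + 1/(-2 + 3))) = -82*(-364 - (-32 + 1/1)) = -82*(-364 - (-32 + 1)) = -82*(-364 - 1*(-31)) = -82*(-364 + 31) = -82*(-333) = 27306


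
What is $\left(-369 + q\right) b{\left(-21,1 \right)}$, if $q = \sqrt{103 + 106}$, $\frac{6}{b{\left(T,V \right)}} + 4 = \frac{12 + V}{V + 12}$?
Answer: $738 - 2 \sqrt{209} \approx 709.09$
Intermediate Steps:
$b{\left(T,V \right)} = -2$ ($b{\left(T,V \right)} = \frac{6}{-4 + \frac{12 + V}{V + 12}} = \frac{6}{-4 + \frac{12 + V}{12 + V}} = \frac{6}{-4 + 1} = \frac{6}{-3} = 6 \left(- \frac{1}{3}\right) = -2$)
$q = \sqrt{209} \approx 14.457$
$\left(-369 + q\right) b{\left(-21,1 \right)} = \left(-369 + \sqrt{209}\right) \left(-2\right) = 738 - 2 \sqrt{209}$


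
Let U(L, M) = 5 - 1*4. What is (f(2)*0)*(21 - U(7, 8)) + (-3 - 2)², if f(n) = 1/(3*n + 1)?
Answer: 25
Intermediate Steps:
U(L, M) = 1 (U(L, M) = 5 - 4 = 1)
f(n) = 1/(1 + 3*n)
(f(2)*0)*(21 - U(7, 8)) + (-3 - 2)² = (0/(1 + 3*2))*(21 - 1*1) + (-3 - 2)² = (0/(1 + 6))*(21 - 1) + (-5)² = (0/7)*20 + 25 = ((⅐)*0)*20 + 25 = 0*20 + 25 = 0 + 25 = 25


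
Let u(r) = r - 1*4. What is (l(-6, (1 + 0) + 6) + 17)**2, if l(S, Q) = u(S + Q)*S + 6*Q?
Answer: 5929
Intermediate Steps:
u(r) = -4 + r (u(r) = r - 4 = -4 + r)
l(S, Q) = 6*Q + S*(-4 + Q + S) (l(S, Q) = (-4 + (S + Q))*S + 6*Q = (-4 + (Q + S))*S + 6*Q = (-4 + Q + S)*S + 6*Q = S*(-4 + Q + S) + 6*Q = 6*Q + S*(-4 + Q + S))
(l(-6, (1 + 0) + 6) + 17)**2 = ((6*((1 + 0) + 6) - 6*(-4 + ((1 + 0) + 6) - 6)) + 17)**2 = ((6*(1 + 6) - 6*(-4 + (1 + 6) - 6)) + 17)**2 = ((6*7 - 6*(-4 + 7 - 6)) + 17)**2 = ((42 - 6*(-3)) + 17)**2 = ((42 + 18) + 17)**2 = (60 + 17)**2 = 77**2 = 5929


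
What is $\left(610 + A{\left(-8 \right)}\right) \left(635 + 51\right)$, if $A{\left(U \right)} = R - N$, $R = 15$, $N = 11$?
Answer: $421204$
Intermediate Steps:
$A{\left(U \right)} = 4$ ($A{\left(U \right)} = 15 - 11 = 4$)
$\left(610 + A{\left(-8 \right)}\right) \left(635 + 51\right) = \left(610 + 4\right) \left(635 + 51\right) = 614 \cdot 686 = 421204$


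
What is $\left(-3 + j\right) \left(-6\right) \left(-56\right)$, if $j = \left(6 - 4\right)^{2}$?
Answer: $336$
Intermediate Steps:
$j = 4$ ($j = 2^{2} = 4$)
$\left(-3 + j\right) \left(-6\right) \left(-56\right) = \left(-3 + 4\right) \left(-6\right) \left(-56\right) = 1 \left(-6\right) \left(-56\right) = \left(-6\right) \left(-56\right) = 336$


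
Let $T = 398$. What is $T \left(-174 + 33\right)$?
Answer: $-56118$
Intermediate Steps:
$T \left(-174 + 33\right) = 398 \left(-174 + 33\right) = 398 \left(-141\right) = -56118$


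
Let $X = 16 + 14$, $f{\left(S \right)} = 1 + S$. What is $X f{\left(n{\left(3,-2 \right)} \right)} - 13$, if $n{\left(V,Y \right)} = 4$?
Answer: $137$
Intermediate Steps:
$X = 30$
$X f{\left(n{\left(3,-2 \right)} \right)} - 13 = 30 \left(1 + 4\right) - 13 = 30 \cdot 5 - 13 = 150 - 13 = 137$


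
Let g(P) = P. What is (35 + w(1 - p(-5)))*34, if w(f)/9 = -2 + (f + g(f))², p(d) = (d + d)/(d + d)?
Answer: 578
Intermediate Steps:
p(d) = 1 (p(d) = (2*d)/((2*d)) = (2*d)*(1/(2*d)) = 1)
w(f) = -18 + 36*f² (w(f) = 9*(-2 + (f + f)²) = 9*(-2 + (2*f)²) = 9*(-2 + 4*f²) = -18 + 36*f²)
(35 + w(1 - p(-5)))*34 = (35 + (-18 + 36*(1 - 1*1)²))*34 = (35 + (-18 + 36*(1 - 1)²))*34 = (35 + (-18 + 36*0²))*34 = (35 + (-18 + 36*0))*34 = (35 + (-18 + 0))*34 = (35 - 18)*34 = 17*34 = 578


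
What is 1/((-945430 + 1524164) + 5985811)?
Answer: 1/6564545 ≈ 1.5233e-7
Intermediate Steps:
1/((-945430 + 1524164) + 5985811) = 1/(578734 + 5985811) = 1/6564545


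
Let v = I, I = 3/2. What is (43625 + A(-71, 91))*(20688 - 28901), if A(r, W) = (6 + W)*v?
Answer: -718974233/2 ≈ -3.5949e+8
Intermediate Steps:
I = 3/2 (I = 3*(½) = 3/2 ≈ 1.5000)
v = 3/2 ≈ 1.5000
A(r, W) = 9 + 3*W/2 (A(r, W) = (6 + W)*(3/2) = 9 + 3*W/2)
(43625 + A(-71, 91))*(20688 - 28901) = (43625 + (9 + (3/2)*91))*(20688 - 28901) = (43625 + (9 + 273/2))*(-8213) = (43625 + 291/2)*(-8213) = (87541/2)*(-8213) = -718974233/2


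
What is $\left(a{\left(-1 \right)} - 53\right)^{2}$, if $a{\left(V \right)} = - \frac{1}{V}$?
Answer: $2704$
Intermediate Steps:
$\left(a{\left(-1 \right)} - 53\right)^{2} = \left(- \frac{1}{-1} - 53\right)^{2} = \left(\left(-1\right) \left(-1\right) - 53\right)^{2} = \left(1 - 53\right)^{2} = \left(-52\right)^{2} = 2704$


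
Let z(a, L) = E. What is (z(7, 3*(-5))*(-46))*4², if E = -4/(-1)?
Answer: -2944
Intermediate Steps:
E = 4 (E = -4*(-1) = 4)
z(a, L) = 4
(z(7, 3*(-5))*(-46))*4² = (4*(-46))*4² = -184*16 = -2944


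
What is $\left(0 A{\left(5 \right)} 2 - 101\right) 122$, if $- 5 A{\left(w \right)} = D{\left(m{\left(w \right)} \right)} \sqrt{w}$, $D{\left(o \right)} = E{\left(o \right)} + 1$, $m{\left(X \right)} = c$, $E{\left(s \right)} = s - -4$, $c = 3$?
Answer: $-12322$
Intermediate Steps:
$E{\left(s \right)} = 4 + s$ ($E{\left(s \right)} = s + 4 = 4 + s$)
$m{\left(X \right)} = 3$
$D{\left(o \right)} = 5 + o$ ($D{\left(o \right)} = \left(4 + o\right) + 1 = 5 + o$)
$A{\left(w \right)} = - \frac{8 \sqrt{w}}{5}$ ($A{\left(w \right)} = - \frac{\left(5 + 3\right) \sqrt{w}}{5} = - \frac{8 \sqrt{w}}{5}$)
$\left(0 A{\left(5 \right)} 2 - 101\right) 122 = \left(0 \left(- \frac{8 \sqrt{5}}{5}\right) 2 - 101\right) 122 = \left(0 \cdot 2 - 101\right) 122 = \left(0 - 101\right) 122 = \left(-101\right) 122 = -12322$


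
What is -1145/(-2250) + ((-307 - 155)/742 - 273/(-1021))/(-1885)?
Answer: 4673467789/9180270450 ≈ 0.50908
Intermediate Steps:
-1145/(-2250) + ((-307 - 155)/742 - 273/(-1021))/(-1885) = -1145*(-1/2250) + (-462*1/742 - 273*(-1/1021))*(-1/1885) = 229/450 + (-33/53 + 273/1021)*(-1/1885) = 229/450 - 19224/54113*(-1/1885) = 229/450 + 19224/102003005 = 4673467789/9180270450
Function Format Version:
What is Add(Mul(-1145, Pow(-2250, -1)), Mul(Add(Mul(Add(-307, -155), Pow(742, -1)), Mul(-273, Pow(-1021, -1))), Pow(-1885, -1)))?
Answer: Rational(4673467789, 9180270450) ≈ 0.50908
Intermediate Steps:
Add(Mul(-1145, Pow(-2250, -1)), Mul(Add(Mul(Add(-307, -155), Pow(742, -1)), Mul(-273, Pow(-1021, -1))), Pow(-1885, -1))) = Add(Mul(-1145, Rational(-1, 2250)), Mul(Add(Mul(-462, Rational(1, 742)), Mul(-273, Rational(-1, 1021))), Rational(-1, 1885))) = Add(Rational(229, 450), Mul(Add(Rational(-33, 53), Rational(273, 1021)), Rational(-1, 1885))) = Add(Rational(229, 450), Mul(Rational(-19224, 54113), Rational(-1, 1885))) = Add(Rational(229, 450), Rational(19224, 102003005)) = Rational(4673467789, 9180270450)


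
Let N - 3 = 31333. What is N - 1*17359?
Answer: 13977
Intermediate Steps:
N = 31336 (N = 3 + 31333 = 31336)
N - 1*17359 = 31336 - 1*17359 = 31336 - 17359 = 13977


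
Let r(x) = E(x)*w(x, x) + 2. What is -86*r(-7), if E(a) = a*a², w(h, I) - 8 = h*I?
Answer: 1681214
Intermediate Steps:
w(h, I) = 8 + I*h (w(h, I) = 8 + h*I = 8 + I*h)
E(a) = a³
r(x) = 2 + x³*(8 + x²) (r(x) = x³*(8 + x*x) + 2 = x³*(8 + x²) + 2 = 2 + x³*(8 + x²))
-86*r(-7) = -86*(2 + (-7)³*(8 + (-7)²)) = -86*(2 - 343*(8 + 49)) = -86*(2 - 343*57) = -86*(2 - 19551) = -86*(-19549) = 1681214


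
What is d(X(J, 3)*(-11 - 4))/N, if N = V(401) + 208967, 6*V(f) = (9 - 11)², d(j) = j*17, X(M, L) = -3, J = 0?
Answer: 2295/626903 ≈ 0.0036609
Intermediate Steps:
d(j) = 17*j
V(f) = ⅔ (V(f) = (9 - 11)²/6 = (⅙)*(-2)² = (⅙)*4 = ⅔)
N = 626903/3 (N = ⅔ + 208967 = 626903/3 ≈ 2.0897e+5)
d(X(J, 3)*(-11 - 4))/N = (17*(-3*(-11 - 4)))/(626903/3) = (17*(-3*(-15)))*(3/626903) = (17*45)*(3/626903) = 765*(3/626903) = 2295/626903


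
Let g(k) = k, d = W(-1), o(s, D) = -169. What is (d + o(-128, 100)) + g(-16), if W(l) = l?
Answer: -186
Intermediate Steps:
d = -1
(d + o(-128, 100)) + g(-16) = (-1 - 169) - 16 = -170 - 16 = -186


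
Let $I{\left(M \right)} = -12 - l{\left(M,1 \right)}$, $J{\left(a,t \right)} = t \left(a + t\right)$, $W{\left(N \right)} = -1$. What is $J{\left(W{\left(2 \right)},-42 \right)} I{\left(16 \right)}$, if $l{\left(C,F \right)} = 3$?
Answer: $-27090$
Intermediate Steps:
$I{\left(M \right)} = -15$ ($I{\left(M \right)} = -12 - 3 = -15$)
$J{\left(W{\left(2 \right)},-42 \right)} I{\left(16 \right)} = - 42 \left(-1 - 42\right) \left(-15\right) = \left(-42\right) \left(-43\right) \left(-15\right) = 1806 \left(-15\right) = -27090$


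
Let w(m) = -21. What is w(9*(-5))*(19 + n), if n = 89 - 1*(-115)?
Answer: -4683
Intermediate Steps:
n = 204 (n = 89 + 115 = 204)
w(9*(-5))*(19 + n) = -21*(19 + 204) = -21*223 = -4683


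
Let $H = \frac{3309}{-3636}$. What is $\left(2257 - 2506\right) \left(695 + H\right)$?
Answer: $- \frac{69822671}{404} \approx -1.7283 \cdot 10^{5}$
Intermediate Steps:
$H = - \frac{1103}{1212}$ ($H = 3309 \left(- \frac{1}{3636}\right) = - \frac{1103}{1212} \approx -0.91007$)
$\left(2257 - 2506\right) \left(695 + H\right) = \left(2257 - 2506\right) \left(695 - \frac{1103}{1212}\right) = \left(-249\right) \frac{841237}{1212} = - \frac{69822671}{404}$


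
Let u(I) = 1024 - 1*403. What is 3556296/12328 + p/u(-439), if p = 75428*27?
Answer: 5498213/1541 ≈ 3568.0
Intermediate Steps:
p = 2036556
u(I) = 621 (u(I) = 1024 - 403 = 621)
3556296/12328 + p/u(-439) = 3556296/12328 + 2036556/621 = 3556296*(1/12328) + 2036556*(1/621) = 444537/1541 + 75428/23 = 5498213/1541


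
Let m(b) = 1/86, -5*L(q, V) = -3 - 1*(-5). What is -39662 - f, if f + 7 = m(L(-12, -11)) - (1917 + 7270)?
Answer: -2620249/86 ≈ -30468.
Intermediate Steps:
L(q, V) = -⅖ (L(q, V) = -(-3 - 1*(-5))/5 = -(-3 + 5)/5 = -⅕*2 = -⅖)
m(b) = 1/86
f = -790683/86 (f = -7 + (1/86 - (1917 + 7270)) = -7 + (1/86 - 1*9187) = -7 + (1/86 - 9187) = -7 - 790081/86 = -790683/86 ≈ -9194.0)
-39662 - f = -39662 - 1*(-790683/86) = -39662 + 790683/86 = -2620249/86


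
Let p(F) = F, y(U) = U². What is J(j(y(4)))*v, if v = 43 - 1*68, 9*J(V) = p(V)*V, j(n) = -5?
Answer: -625/9 ≈ -69.444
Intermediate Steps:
J(V) = V²/9 (J(V) = (V*V)/9 = V²/9)
v = -25 (v = 43 - 68 = -25)
J(j(y(4)))*v = ((⅑)*(-5)²)*(-25) = ((⅑)*25)*(-25) = (25/9)*(-25) = -625/9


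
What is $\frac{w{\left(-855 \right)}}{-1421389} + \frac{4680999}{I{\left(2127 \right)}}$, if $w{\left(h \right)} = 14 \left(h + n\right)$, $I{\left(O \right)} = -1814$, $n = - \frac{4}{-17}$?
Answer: $- \frac{113109479260111}{43832793982} \approx -2580.5$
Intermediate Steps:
$n = \frac{4}{17}$ ($n = \left(-4\right) \left(- \frac{1}{17}\right) = \frac{4}{17} \approx 0.23529$)
$w{\left(h \right)} = \frac{56}{17} + 14 h$ ($w{\left(h \right)} = 14 \left(h + \frac{4}{17}\right) = 14 \left(\frac{4}{17} + h\right) = \frac{56}{17} + 14 h$)
$\frac{w{\left(-855 \right)}}{-1421389} + \frac{4680999}{I{\left(2127 \right)}} = \frac{\frac{56}{17} + 14 \left(-855\right)}{-1421389} + \frac{4680999}{-1814} = \left(\frac{56}{17} - 11970\right) \left(- \frac{1}{1421389}\right) + 4680999 \left(- \frac{1}{1814}\right) = \left(- \frac{203434}{17}\right) \left(- \frac{1}{1421389}\right) - \frac{4680999}{1814} = \frac{203434}{24163613} - \frac{4680999}{1814} = - \frac{113109479260111}{43832793982}$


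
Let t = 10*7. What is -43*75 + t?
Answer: -3155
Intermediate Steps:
t = 70
-43*75 + t = -43*75 + 70 = -3225 + 70 = -3155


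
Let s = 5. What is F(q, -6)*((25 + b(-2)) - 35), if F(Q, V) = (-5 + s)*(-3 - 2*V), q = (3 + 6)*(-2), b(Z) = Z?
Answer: 0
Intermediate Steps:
q = -18 (q = 9*(-2) = -18)
F(Q, V) = 0 (F(Q, V) = (-5 + 5)*(-3 - 2*V) = 0*(-3 - 2*V) = 0)
F(q, -6)*((25 + b(-2)) - 35) = 0*((25 - 2) - 35) = 0*(23 - 35) = 0*(-12) = 0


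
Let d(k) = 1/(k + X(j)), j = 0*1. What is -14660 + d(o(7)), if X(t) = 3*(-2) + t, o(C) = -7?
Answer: -190581/13 ≈ -14660.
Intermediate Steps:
j = 0
X(t) = -6 + t
d(k) = 1/(-6 + k) (d(k) = 1/(k + (-6 + 0)) = 1/(k - 6) = 1/(-6 + k))
-14660 + d(o(7)) = -14660 + 1/(-6 - 7) = -14660 + 1/(-13) = -14660 - 1/13 = -190581/13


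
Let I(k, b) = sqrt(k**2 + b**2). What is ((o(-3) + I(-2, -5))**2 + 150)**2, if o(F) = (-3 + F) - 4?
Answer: 89441 - 11160*sqrt(29) ≈ 29343.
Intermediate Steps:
o(F) = -7 + F
I(k, b) = sqrt(b**2 + k**2)
((o(-3) + I(-2, -5))**2 + 150)**2 = (((-7 - 3) + sqrt((-5)**2 + (-2)**2))**2 + 150)**2 = ((-10 + sqrt(25 + 4))**2 + 150)**2 = ((-10 + sqrt(29))**2 + 150)**2 = (150 + (-10 + sqrt(29))**2)**2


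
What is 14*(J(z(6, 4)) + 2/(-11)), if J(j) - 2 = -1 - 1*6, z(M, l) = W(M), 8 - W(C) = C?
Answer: -798/11 ≈ -72.545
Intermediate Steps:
W(C) = 8 - C
z(M, l) = 8 - M
J(j) = -5 (J(j) = 2 + (-1 - 1*6) = 2 + (-1 - 6) = 2 - 7 = -5)
14*(J(z(6, 4)) + 2/(-11)) = 14*(-5 + 2/(-11)) = 14*(-5 + 2*(-1/11)) = 14*(-5 - 2/11) = 14*(-57/11) = -798/11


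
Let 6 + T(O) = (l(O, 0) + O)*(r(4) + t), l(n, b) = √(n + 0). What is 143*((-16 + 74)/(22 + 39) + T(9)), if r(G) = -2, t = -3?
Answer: -567424/61 ≈ -9302.0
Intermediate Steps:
l(n, b) = √n
T(O) = -6 - 5*O - 5*√O (T(O) = -6 + (√O + O)*(-2 - 3) = -6 + (O + √O)*(-5) = -6 + (-5*O - 5*√O) = -6 - 5*O - 5*√O)
143*((-16 + 74)/(22 + 39) + T(9)) = 143*((-16 + 74)/(22 + 39) + (-6 - 5*9 - 5*√9)) = 143*(58/61 + (-6 - 45 - 5*3)) = 143*(58*(1/61) + (-6 - 45 - 15)) = 143*(58/61 - 66) = 143*(-3968/61) = -567424/61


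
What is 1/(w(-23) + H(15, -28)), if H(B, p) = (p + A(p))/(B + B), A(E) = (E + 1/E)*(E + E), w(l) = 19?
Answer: 5/352 ≈ 0.014205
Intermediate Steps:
A(E) = 2*E*(E + 1/E) (A(E) = (E + 1/E)*(2*E) = 2*E*(E + 1/E))
H(B, p) = (2 + p + 2*p²)/(2*B) (H(B, p) = (p + (2 + 2*p²))/(B + B) = (2 + p + 2*p²)/((2*B)) = (2 + p + 2*p²)*(1/(2*B)) = (2 + p + 2*p²)/(2*B))
1/(w(-23) + H(15, -28)) = 1/(19 + (1 + (-28)² + (½)*(-28))/15) = 1/(19 + (1 + 784 - 14)/15) = 1/(19 + (1/15)*771) = 1/(19 + 257/5) = 1/(352/5) = 5/352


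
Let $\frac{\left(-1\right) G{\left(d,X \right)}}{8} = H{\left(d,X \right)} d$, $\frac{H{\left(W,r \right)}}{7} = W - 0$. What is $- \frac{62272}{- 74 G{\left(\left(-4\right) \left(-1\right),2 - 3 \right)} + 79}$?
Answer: $- \frac{62272}{66383} \approx -0.93807$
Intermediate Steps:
$H{\left(W,r \right)} = 7 W$ ($H{\left(W,r \right)} = 7 \left(W - 0\right) = 7 \left(W + 0\right) = 7 W$)
$G{\left(d,X \right)} = - 56 d^{2}$ ($G{\left(d,X \right)} = - 8 \cdot 7 d d = - 8 \cdot 7 d^{2} = - 56 d^{2}$)
$- \frac{62272}{- 74 G{\left(\left(-4\right) \left(-1\right),2 - 3 \right)} + 79} = - \frac{62272}{- 74 \left(- 56 \left(\left(-4\right) \left(-1\right)\right)^{2}\right) + 79} = - \frac{62272}{- 74 \left(- 56 \cdot 4^{2}\right) + 79} = - \frac{62272}{- 74 \left(\left(-56\right) 16\right) + 79} = - \frac{62272}{\left(-74\right) \left(-896\right) + 79} = - \frac{62272}{66304 + 79} = - \frac{62272}{66383}$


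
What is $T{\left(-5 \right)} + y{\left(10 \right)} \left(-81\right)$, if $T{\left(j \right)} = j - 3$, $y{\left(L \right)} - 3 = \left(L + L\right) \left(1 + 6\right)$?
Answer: $-11591$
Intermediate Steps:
$y{\left(L \right)} = 3 + 14 L$ ($y{\left(L \right)} = 3 + \left(L + L\right) \left(1 + 6\right) = 3 + 2 L 7 = 3 + 14 L$)
$T{\left(j \right)} = -3 + j$
$T{\left(-5 \right)} + y{\left(10 \right)} \left(-81\right) = \left(-3 - 5\right) + \left(3 + 14 \cdot 10\right) \left(-81\right) = -8 + \left(3 + 140\right) \left(-81\right) = -8 + 143 \left(-81\right) = -8 - 11583 = -11591$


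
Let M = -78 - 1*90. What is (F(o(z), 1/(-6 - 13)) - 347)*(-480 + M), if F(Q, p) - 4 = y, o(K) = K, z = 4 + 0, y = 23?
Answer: 207360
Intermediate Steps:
z = 4
F(Q, p) = 27 (F(Q, p) = 4 + 23 = 27)
M = -168 (M = -78 - 90 = -168)
(F(o(z), 1/(-6 - 13)) - 347)*(-480 + M) = (27 - 347)*(-480 - 168) = -320*(-648) = 207360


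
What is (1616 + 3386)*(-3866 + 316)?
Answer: -17757100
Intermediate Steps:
(1616 + 3386)*(-3866 + 316) = 5002*(-3550) = -17757100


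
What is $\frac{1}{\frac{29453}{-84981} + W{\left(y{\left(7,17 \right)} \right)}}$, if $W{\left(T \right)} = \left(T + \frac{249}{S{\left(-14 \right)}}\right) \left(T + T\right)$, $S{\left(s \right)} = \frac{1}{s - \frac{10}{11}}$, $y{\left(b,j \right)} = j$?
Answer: $- \frac{934791}{117449674729} \approx -7.9591 \cdot 10^{-6}$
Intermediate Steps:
$S{\left(s \right)} = \frac{1}{- \frac{10}{11} + s}$ ($S{\left(s \right)} = \frac{1}{s - \frac{10}{11}} = \frac{1}{- \frac{10}{11} + s}$)
$W{\left(T \right)} = 2 T \left(- \frac{40836}{11} + T\right)$ ($W{\left(T \right)} = \left(T + \frac{249}{11 \frac{1}{-10 + 11 \left(-14\right)}}\right) \left(T + T\right) = \left(T + \frac{249}{11 \frac{1}{-10 - 154}}\right) 2 T = \left(T + \frac{249}{11 \frac{1}{-164}}\right) 2 T = \left(T + \frac{249}{11 \left(- \frac{1}{164}\right)}\right) 2 T = \left(T + \frac{249}{- \frac{11}{164}}\right) 2 T = \left(T + 249 \left(- \frac{164}{11}\right)\right) 2 T = \left(T - \frac{40836}{11}\right) 2 T = \left(- \frac{40836}{11} + T\right) 2 T = 2 T \left(- \frac{40836}{11} + T\right)$)
$\frac{1}{\frac{29453}{-84981} + W{\left(y{\left(7,17 \right)} \right)}} = \frac{1}{\frac{29453}{-84981} + \frac{2}{11} \cdot 17 \left(-40836 + 11 \cdot 17\right)} = \frac{1}{29453 \left(- \frac{1}{84981}\right) + \frac{2}{11} \cdot 17 \left(-40836 + 187\right)} = \frac{1}{- \frac{29453}{84981} + \frac{2}{11} \cdot 17 \left(-40649\right)} = \frac{1}{- \frac{29453}{84981} - \frac{1382066}{11}} = \frac{1}{- \frac{117449674729}{934791}} = - \frac{934791}{117449674729}$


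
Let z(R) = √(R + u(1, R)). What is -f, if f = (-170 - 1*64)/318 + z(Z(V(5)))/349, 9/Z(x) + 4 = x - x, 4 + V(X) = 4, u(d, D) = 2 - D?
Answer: 39/53 - √2/349 ≈ 0.73180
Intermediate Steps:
V(X) = 0 (V(X) = -4 + 4 = 0)
Z(x) = -9/4 (Z(x) = 9/(-4 + (x - x)) = 9/(-4 + 0) = 9/(-4) = 9*(-¼) = -9/4)
z(R) = √2 (z(R) = √(R + (2 - R)) = √2)
f = -39/53 + √2/349 (f = (-170 - 1*64)/318 + √2/349 = (-170 - 64)*(1/318) + √2*(1/349) = -234*1/318 + √2/349 = -39/53 + √2/349 ≈ -0.73180)
-f = -(-39/53 + √2/349) = 39/53 - √2/349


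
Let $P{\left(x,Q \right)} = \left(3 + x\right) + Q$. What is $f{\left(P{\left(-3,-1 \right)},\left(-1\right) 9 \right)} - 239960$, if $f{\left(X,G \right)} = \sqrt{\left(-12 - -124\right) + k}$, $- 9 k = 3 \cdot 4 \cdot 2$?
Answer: $-239960 + \frac{2 \sqrt{246}}{3} \approx -2.3995 \cdot 10^{5}$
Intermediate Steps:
$P{\left(x,Q \right)} = 3 + Q + x$
$k = - \frac{8}{3}$ ($k = - \frac{3 \cdot 4 \cdot 2}{9} = - \frac{3 \cdot 8}{9} = \left(- \frac{1}{9}\right) 24 = - \frac{8}{3} \approx -2.6667$)
$f{\left(X,G \right)} = \frac{2 \sqrt{246}}{3}$ ($f{\left(X,G \right)} = \sqrt{\left(-12 - -124\right) - \frac{8}{3}} = \sqrt{\left(-12 + 124\right) - \frac{8}{3}} = \sqrt{112 - \frac{8}{3}} = \sqrt{\frac{328}{3}} = \frac{2 \sqrt{246}}{3}$)
$f{\left(P{\left(-3,-1 \right)},\left(-1\right) 9 \right)} - 239960 = \frac{2 \sqrt{246}}{3} - 239960 = -239960 + \frac{2 \sqrt{246}}{3}$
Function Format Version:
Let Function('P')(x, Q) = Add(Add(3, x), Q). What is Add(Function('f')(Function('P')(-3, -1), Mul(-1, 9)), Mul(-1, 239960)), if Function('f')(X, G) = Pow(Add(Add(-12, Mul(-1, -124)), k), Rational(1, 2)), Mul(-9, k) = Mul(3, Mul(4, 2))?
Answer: Add(-239960, Mul(Rational(2, 3), Pow(246, Rational(1, 2)))) ≈ -2.3995e+5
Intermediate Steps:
Function('P')(x, Q) = Add(3, Q, x)
k = Rational(-8, 3) (k = Mul(Rational(-1, 9), Mul(3, Mul(4, 2))) = Mul(Rational(-1, 9), Mul(3, 8)) = Mul(Rational(-1, 9), 24) = Rational(-8, 3) ≈ -2.6667)
Function('f')(X, G) = Mul(Rational(2, 3), Pow(246, Rational(1, 2))) (Function('f')(X, G) = Pow(Add(Add(-12, Mul(-1, -124)), Rational(-8, 3)), Rational(1, 2)) = Pow(Add(Add(-12, 124), Rational(-8, 3)), Rational(1, 2)) = Pow(Add(112, Rational(-8, 3)), Rational(1, 2)) = Pow(Rational(328, 3), Rational(1, 2)) = Mul(Rational(2, 3), Pow(246, Rational(1, 2))))
Add(Function('f')(Function('P')(-3, -1), Mul(-1, 9)), Mul(-1, 239960)) = Add(Mul(Rational(2, 3), Pow(246, Rational(1, 2))), Mul(-1, 239960)) = Add(Mul(Rational(2, 3), Pow(246, Rational(1, 2))), -239960) = Add(-239960, Mul(Rational(2, 3), Pow(246, Rational(1, 2))))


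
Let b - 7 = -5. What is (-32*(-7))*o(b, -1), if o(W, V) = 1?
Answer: 224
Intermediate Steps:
b = 2 (b = 7 - 5 = 2)
(-32*(-7))*o(b, -1) = -32*(-7)*1 = 224*1 = 224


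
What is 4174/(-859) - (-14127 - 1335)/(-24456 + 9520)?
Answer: -37812361/6415012 ≈ -5.8944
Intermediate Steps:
4174/(-859) - (-14127 - 1335)/(-24456 + 9520) = 4174*(-1/859) - (-15462)/(-14936) = -4174/859 - (-15462)*(-1)/14936 = -4174/859 - 1*7731/7468 = -4174/859 - 7731/7468 = -37812361/6415012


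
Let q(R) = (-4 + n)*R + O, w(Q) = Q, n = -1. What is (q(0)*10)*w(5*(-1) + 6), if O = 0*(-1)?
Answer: 0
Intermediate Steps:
O = 0
q(R) = -5*R (q(R) = (-4 - 1)*R + 0 = -5*R + 0 = -5*R)
(q(0)*10)*w(5*(-1) + 6) = (-5*0*10)*(5*(-1) + 6) = (0*10)*(-5 + 6) = 0*1 = 0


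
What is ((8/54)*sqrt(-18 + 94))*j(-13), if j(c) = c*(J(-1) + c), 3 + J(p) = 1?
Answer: 520*sqrt(19)/9 ≈ 251.85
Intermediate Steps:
J(p) = -2 (J(p) = -3 + 1 = -2)
j(c) = c*(-2 + c)
((8/54)*sqrt(-18 + 94))*j(-13) = ((8/54)*sqrt(-18 + 94))*(-13*(-2 - 13)) = ((8*(1/54))*sqrt(76))*(-13*(-15)) = (4*(2*sqrt(19))/27)*195 = (8*sqrt(19)/27)*195 = 520*sqrt(19)/9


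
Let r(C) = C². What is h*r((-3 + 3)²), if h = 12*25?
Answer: 0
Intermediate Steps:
h = 300
h*r((-3 + 3)²) = 300*((-3 + 3)²)² = 300*(0²)² = 300*0² = 300*0 = 0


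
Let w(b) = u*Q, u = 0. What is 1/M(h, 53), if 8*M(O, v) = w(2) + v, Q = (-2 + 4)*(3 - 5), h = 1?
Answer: 8/53 ≈ 0.15094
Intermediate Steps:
Q = -4 (Q = 2*(-2) = -4)
w(b) = 0 (w(b) = 0*(-4) = 0)
M(O, v) = v/8 (M(O, v) = (0 + v)/8 = v/8)
1/M(h, 53) = 1/((⅛)*53) = 1/(53/8) = 8/53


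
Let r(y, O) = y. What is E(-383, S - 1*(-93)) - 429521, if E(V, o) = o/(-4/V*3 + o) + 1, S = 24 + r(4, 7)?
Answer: -19910353257/46355 ≈ -4.2952e+5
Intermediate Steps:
S = 28 (S = 24 + 4 = 28)
E(V, o) = 1 + o/(o - 12/V) (E(V, o) = o/(-12/V + o) + 1 = o/(o - 12/V) + 1 = 1 + o/(o - 12/V))
E(-383, S - 1*(-93)) - 429521 = 2*(-6 - 383*(28 - 1*(-93)))/(-12 - 383*(28 - 1*(-93))) - 429521 = 2*(-6 - 383*(28 + 93))/(-12 - 383*(28 + 93)) - 429521 = 2*(-6 - 383*121)/(-12 - 383*121) - 429521 = 2*(-6 - 46343)/(-12 - 46343) - 429521 = 2*(-46349)/(-46355) - 429521 = 2*(-1/46355)*(-46349) - 429521 = 92698/46355 - 429521 = -19910353257/46355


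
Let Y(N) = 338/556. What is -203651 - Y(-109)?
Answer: -56615147/278 ≈ -2.0365e+5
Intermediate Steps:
Y(N) = 169/278 (Y(N) = 338*(1/556) = 169/278)
-203651 - Y(-109) = -203651 - 1*169/278 = -203651 - 169/278 = -56615147/278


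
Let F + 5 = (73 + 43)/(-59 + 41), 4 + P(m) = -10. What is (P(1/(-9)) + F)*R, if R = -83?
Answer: 19007/9 ≈ 2111.9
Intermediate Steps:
P(m) = -14 (P(m) = -4 - 10 = -14)
F = -103/9 (F = -5 + (73 + 43)/(-59 + 41) = -5 + 116/(-18) = -5 + 116*(-1/18) = -5 - 58/9 = -103/9 ≈ -11.444)
(P(1/(-9)) + F)*R = (-14 - 103/9)*(-83) = -229/9*(-83) = 19007/9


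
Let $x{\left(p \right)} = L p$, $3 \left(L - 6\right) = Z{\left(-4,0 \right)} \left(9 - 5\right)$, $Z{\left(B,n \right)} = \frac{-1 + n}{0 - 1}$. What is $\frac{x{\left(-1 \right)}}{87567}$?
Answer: $- \frac{22}{262701} \approx -8.3745 \cdot 10^{-5}$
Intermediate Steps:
$Z{\left(B,n \right)} = 1 - n$ ($Z{\left(B,n \right)} = \frac{-1 + n}{-1} = \left(-1 + n\right) \left(-1\right) = 1 - n$)
$L = \frac{22}{3}$ ($L = 6 + \frac{\left(1 - 0\right) \left(9 - 5\right)}{3} = 6 + \frac{\left(1 + 0\right) 4}{3} = 6 + \frac{1 \cdot 4}{3} = 6 + \frac{1}{3} \cdot 4 = 6 + \frac{4}{3} = \frac{22}{3} \approx 7.3333$)
$x{\left(p \right)} = \frac{22 p}{3}$
$\frac{x{\left(-1 \right)}}{87567} = \frac{\frac{22}{3} \left(-1\right)}{87567} = \left(- \frac{22}{3}\right) \frac{1}{87567} = - \frac{22}{262701}$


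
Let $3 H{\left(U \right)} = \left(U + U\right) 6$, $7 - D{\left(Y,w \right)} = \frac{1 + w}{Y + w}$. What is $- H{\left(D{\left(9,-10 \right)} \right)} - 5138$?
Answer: $-5130$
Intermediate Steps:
$D{\left(Y,w \right)} = 7 - \frac{1 + w}{Y + w}$
$H{\left(U \right)} = 4 U$ ($H{\left(U \right)} = \frac{\left(U + U\right) 6}{3} = \frac{2 U 6}{3} = \frac{12 U}{3} = 4 U$)
$- H{\left(D{\left(9,-10 \right)} \right)} - 5138 = - 4 \frac{-1 + 6 \left(-10\right) + 7 \cdot 9}{9 - 10} - 5138 = - 4 \frac{-1 - 60 + 63}{-1} - 5138 = - 4 \left(\left(-1\right) 2\right) - 5138 = - 4 \left(-2\right) - 5138 = \left(-1\right) \left(-8\right) - 5138 = 8 - 5138 = -5130$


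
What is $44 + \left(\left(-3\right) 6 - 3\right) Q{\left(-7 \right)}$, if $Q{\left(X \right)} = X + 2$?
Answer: $149$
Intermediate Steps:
$Q{\left(X \right)} = 2 + X$
$44 + \left(\left(-3\right) 6 - 3\right) Q{\left(-7 \right)} = 44 + \left(\left(-3\right) 6 - 3\right) \left(2 - 7\right) = 44 + \left(-18 - 3\right) \left(-5\right) = 44 - -105 = 44 + 105 = 149$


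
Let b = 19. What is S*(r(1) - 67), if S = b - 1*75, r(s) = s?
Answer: 3696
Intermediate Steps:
S = -56 (S = 19 - 1*75 = 19 - 75 = -56)
S*(r(1) - 67) = -56*(1 - 67) = -56*(-66) = 3696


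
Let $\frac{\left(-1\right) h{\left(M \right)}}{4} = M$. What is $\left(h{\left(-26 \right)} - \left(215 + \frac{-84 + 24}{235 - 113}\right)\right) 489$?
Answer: $- \frac{3296349}{61} \approx -54039.0$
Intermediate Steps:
$h{\left(M \right)} = - 4 M$
$\left(h{\left(-26 \right)} - \left(215 + \frac{-84 + 24}{235 - 113}\right)\right) 489 = \left(\left(-4\right) \left(-26\right) - \left(215 + \frac{-84 + 24}{235 - 113}\right)\right) 489 = \left(104 - \left(215 - \frac{60}{122}\right)\right) 489 = \left(104 - \left(215 - \frac{30}{61}\right)\right) 489 = \left(104 - \frac{13085}{61}\right) 489 = \left(- \frac{6741}{61}\right) 489 = - \frac{3296349}{61}$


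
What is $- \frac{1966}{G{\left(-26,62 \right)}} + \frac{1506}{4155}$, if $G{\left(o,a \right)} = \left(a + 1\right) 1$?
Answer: $- \frac{2691284}{87255} \approx -30.844$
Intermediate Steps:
$G{\left(o,a \right)} = 1 + a$ ($G{\left(o,a \right)} = \left(1 + a\right) 1 = 1 + a$)
$- \frac{1966}{G{\left(-26,62 \right)}} + \frac{1506}{4155} = - \frac{1966}{1 + 62} + \frac{1506}{4155} = - \frac{1966}{63} + 1506 \cdot \frac{1}{4155} = \left(-1966\right) \frac{1}{63} + \frac{502}{1385} = - \frac{1966}{63} + \frac{502}{1385} = - \frac{2691284}{87255}$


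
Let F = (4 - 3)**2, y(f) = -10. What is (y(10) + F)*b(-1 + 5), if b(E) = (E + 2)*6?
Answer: -324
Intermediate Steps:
b(E) = 12 + 6*E (b(E) = (2 + E)*6 = 12 + 6*E)
F = 1 (F = 1**2 = 1)
(y(10) + F)*b(-1 + 5) = (-10 + 1)*(12 + 6*(-1 + 5)) = -9*(12 + 6*4) = -9*(12 + 24) = -9*36 = -324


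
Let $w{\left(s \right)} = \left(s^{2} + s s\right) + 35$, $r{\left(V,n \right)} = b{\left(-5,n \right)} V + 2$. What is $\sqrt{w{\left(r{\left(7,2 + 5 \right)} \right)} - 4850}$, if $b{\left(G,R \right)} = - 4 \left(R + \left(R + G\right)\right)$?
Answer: $43 \sqrt{65} \approx 346.68$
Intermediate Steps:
$b{\left(G,R \right)} = - 8 R - 4 G$ ($b{\left(G,R \right)} = - 4 \left(R + \left(G + R\right)\right) = - 4 \left(G + 2 R\right) = - 8 R - 4 G$)
$r{\left(V,n \right)} = 2 + V \left(20 - 8 n\right)$ ($r{\left(V,n \right)} = \left(- 8 n - -20\right) V + 2 = \left(- 8 n + 20\right) V + 2 = \left(20 - 8 n\right) V + 2 = V \left(20 - 8 n\right) + 2 = 2 + V \left(20 - 8 n\right)$)
$w{\left(s \right)} = 35 + 2 s^{2}$ ($w{\left(s \right)} = \left(s^{2} + s^{2}\right) + 35 = 2 s^{2} + 35 = 35 + 2 s^{2}$)
$\sqrt{w{\left(r{\left(7,2 + 5 \right)} \right)} - 4850} = \sqrt{\left(35 + 2 \left(2 + 20 \cdot 7 - 56 \left(2 + 5\right)\right)^{2}\right) - 4850} = \sqrt{\left(35 + 2 \left(2 + 140 - 56 \cdot 7\right)^{2}\right) - 4850} = \sqrt{\left(35 + 2 \left(2 + 140 - 392\right)^{2}\right) - 4850} = \sqrt{\left(35 + 2 \left(-250\right)^{2}\right) - 4850} = \sqrt{\left(35 + 2 \cdot 62500\right) - 4850} = \sqrt{\left(35 + 125000\right) - 4850} = \sqrt{125035 - 4850} = \sqrt{120185} = 43 \sqrt{65}$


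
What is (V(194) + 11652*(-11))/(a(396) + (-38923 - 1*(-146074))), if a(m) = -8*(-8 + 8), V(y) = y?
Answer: -127978/107151 ≈ -1.1944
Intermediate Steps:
a(m) = 0 (a(m) = -8*0 = 0)
(V(194) + 11652*(-11))/(a(396) + (-38923 - 1*(-146074))) = (194 + 11652*(-11))/(0 + (-38923 - 1*(-146074))) = (194 - 128172)/(0 + (-38923 + 146074)) = -127978/(0 + 107151) = -127978/107151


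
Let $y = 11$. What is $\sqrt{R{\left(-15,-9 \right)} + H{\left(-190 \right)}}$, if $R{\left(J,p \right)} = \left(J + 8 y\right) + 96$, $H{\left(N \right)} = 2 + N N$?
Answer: $\sqrt{36271} \approx 190.45$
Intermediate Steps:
$H{\left(N \right)} = 2 + N^{2}$
$R{\left(J,p \right)} = 184 + J$ ($R{\left(J,p \right)} = \left(J + 8 \cdot 11\right) + 96 = \left(J + 88\right) + 96 = \left(88 + J\right) + 96 = 184 + J$)
$\sqrt{R{\left(-15,-9 \right)} + H{\left(-190 \right)}} = \sqrt{\left(184 - 15\right) + \left(2 + \left(-190\right)^{2}\right)} = \sqrt{169 + \left(2 + 36100\right)} = \sqrt{169 + 36102} = \sqrt{36271}$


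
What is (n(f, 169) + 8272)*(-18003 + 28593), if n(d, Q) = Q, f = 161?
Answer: 89390190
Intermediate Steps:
(n(f, 169) + 8272)*(-18003 + 28593) = (169 + 8272)*(-18003 + 28593) = 8441*10590 = 89390190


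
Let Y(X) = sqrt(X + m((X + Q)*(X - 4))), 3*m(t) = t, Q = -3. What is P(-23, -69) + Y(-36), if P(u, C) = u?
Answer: -1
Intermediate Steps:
m(t) = t/3
Y(X) = sqrt(X + (-4 + X)*(-3 + X)/3) (Y(X) = sqrt(X + ((X - 3)*(X - 4))/3) = sqrt(X + ((-3 + X)*(-4 + X))/3) = sqrt(X + ((-4 + X)*(-3 + X))/3) = sqrt(X + (-4 + X)*(-3 + X)/3))
P(-23, -69) + Y(-36) = -23 + sqrt(36 - 12*(-36) + 3*(-36)**2)/3 = -23 + sqrt(36 + 432 + 3*1296)/3 = -23 + sqrt(36 + 432 + 3888)/3 = -23 + sqrt(4356)/3 = -23 + (1/3)*66 = -23 + 22 = -1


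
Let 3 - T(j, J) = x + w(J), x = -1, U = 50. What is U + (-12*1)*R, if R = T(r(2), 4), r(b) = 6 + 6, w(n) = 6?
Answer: 74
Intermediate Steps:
r(b) = 12
T(j, J) = -2 (T(j, J) = 3 - (-1 + 6) = 3 - 1*5 = 3 - 5 = -2)
R = -2
U + (-12*1)*R = 50 - 12*1*(-2) = 50 - 12*(-2) = 50 + 24 = 74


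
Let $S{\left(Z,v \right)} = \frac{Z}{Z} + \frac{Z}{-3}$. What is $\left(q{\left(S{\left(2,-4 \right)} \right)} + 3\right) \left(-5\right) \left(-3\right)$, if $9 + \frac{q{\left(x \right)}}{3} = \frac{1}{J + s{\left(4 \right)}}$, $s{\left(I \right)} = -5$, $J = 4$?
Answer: $-405$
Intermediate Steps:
$S{\left(Z,v \right)} = 1 - \frac{Z}{3}$ ($S{\left(Z,v \right)} = 1 + Z \left(- \frac{1}{3}\right) = 1 - \frac{Z}{3}$)
$q{\left(x \right)} = -30$ ($q{\left(x \right)} = -27 + \frac{3}{4 - 5} = -27 + \frac{3}{-1} = -27 + 3 \left(-1\right) = -27 - 3 = -30$)
$\left(q{\left(S{\left(2,-4 \right)} \right)} + 3\right) \left(-5\right) \left(-3\right) = \left(-30 + 3\right) \left(-5\right) \left(-3\right) = \left(-27\right) \left(-5\right) \left(-3\right) = 135 \left(-3\right) = -405$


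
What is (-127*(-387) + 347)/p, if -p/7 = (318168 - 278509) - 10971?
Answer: -6187/25102 ≈ -0.24647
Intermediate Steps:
p = -200816 (p = -7*((318168 - 278509) - 10971) = -7*(39659 - 10971) = -7*28688 = -200816)
(-127*(-387) + 347)/p = (-127*(-387) + 347)/(-200816) = (49149 + 347)*(-1/200816) = 49496*(-1/200816) = -6187/25102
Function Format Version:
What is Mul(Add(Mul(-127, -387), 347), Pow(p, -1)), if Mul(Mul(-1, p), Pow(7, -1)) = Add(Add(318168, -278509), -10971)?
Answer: Rational(-6187, 25102) ≈ -0.24647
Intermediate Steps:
p = -200816 (p = Mul(-7, Add(Add(318168, -278509), -10971)) = Mul(-7, Add(39659, -10971)) = Mul(-7, 28688) = -200816)
Mul(Add(Mul(-127, -387), 347), Pow(p, -1)) = Mul(Add(Mul(-127, -387), 347), Pow(-200816, -1)) = Mul(Add(49149, 347), Rational(-1, 200816)) = Mul(49496, Rational(-1, 200816)) = Rational(-6187, 25102)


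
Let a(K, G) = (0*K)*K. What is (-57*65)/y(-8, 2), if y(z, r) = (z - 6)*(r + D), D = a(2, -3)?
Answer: 3705/28 ≈ 132.32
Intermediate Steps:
a(K, G) = 0 (a(K, G) = 0*K = 0)
D = 0
y(z, r) = r*(-6 + z) (y(z, r) = (z - 6)*(r + 0) = (-6 + z)*r = r*(-6 + z))
(-57*65)/y(-8, 2) = (-57*65)/((2*(-6 - 8))) = -3705/(2*(-14)) = -3705/(-28) = -3705*(-1/28) = 3705/28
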